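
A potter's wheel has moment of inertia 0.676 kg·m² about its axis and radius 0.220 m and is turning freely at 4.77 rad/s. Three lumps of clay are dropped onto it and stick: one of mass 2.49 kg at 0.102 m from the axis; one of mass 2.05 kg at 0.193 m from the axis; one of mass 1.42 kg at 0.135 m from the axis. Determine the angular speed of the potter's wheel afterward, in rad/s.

ω_f ≈ 4.01 rad/s

The added mass arrives with no angular momentum about the axis, and any external torque about the axis is negligible, so the system's angular momentum is conserved.
Added inertia Σmr² = (2.49)(0.102)² + (2.05)(0.193)² + (1.42)(0.135)² = 0.1281 kg·m²; I_f = 0.6760 + 0.1281 = 0.8041 kg·m².
ω_f = I_p ω_i / I_f = (0.6760)(4.77) / 0.8041 = 4.010 rad/s.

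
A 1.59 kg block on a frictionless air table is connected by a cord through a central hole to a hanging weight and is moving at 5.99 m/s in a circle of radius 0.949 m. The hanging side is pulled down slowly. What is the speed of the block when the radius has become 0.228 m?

Central (radial) force ⇒ zero torque about the center ⇒ m v r is constant.
v₂ = v₁ r₁ / r₂ = (5.99)(0.949) / (0.228) = 24.93 m/s.

v₂ ≈ 24.9 m/s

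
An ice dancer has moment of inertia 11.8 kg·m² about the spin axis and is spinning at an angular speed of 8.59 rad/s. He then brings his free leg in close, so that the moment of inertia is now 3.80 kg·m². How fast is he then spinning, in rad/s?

No external torque acts about the spin axis, so angular momentum is conserved.
ω₂ = I₁ω₁ / I₂ = (11.80)(8.59 rad/s) / (3.800) = 26.67 rad/s.

ω₂ ≈ 26.7 rad/s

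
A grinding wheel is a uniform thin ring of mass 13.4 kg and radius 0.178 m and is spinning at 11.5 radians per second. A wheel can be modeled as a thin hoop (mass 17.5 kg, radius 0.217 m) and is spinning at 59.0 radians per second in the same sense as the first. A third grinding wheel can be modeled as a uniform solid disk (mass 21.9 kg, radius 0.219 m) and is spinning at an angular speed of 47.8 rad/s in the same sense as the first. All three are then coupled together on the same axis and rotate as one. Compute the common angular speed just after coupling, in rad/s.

|ω_f| ≈ 44.3 rad/s

The coupling torques are internal; angular momentum about the shared axis is conserved.
Moments of inertia: I_A = (13.4)(0.178)² = 0.4246 kg·m²; I_B = (17.5)(0.217)² = 0.8241 kg·m²; I_C = ½(21.9)(0.219)² = 0.5252 kg·m².
Taking A's sense as positive: L = (0.4246)(11.5) + (0.8241)(59.0) + (0.5252)(47.8) = 78.61 kg·m²·rad/s.
Combined I = 0.4246 + 0.8241 + 0.5252 = 1.774 kg·m².
ω_f = L / I = 78.61 / 1.774 = 44.31 rad/s.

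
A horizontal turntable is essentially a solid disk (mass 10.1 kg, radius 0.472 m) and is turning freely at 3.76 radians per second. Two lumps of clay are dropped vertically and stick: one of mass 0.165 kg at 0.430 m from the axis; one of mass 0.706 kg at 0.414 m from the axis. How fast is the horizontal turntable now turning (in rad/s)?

ω_f ≈ 3.31 rad/s

No external torque acts about the axis; L_before = L_after.
I_p = ½(10.1)(0.472)² = 1.125 kg·m².
Added inertia Σmr² = (0.165)(0.430)² + (0.706)(0.414)² = 0.1515 kg·m²; I_f = 1.125 + 0.1515 = 1.277 kg·m².
ω_f = I_p ω_i / I_f = (1.125)(3.76) / 1.277 = 3.314 rad/s.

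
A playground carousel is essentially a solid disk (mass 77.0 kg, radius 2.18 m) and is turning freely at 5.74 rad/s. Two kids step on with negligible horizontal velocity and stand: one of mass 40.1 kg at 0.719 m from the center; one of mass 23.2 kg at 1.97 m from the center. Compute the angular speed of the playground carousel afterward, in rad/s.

No external torque acts about the center; L_before = L_after.
I_p = ½(77.0)(2.18)² = 183.0 kg·m².
Added inertia Σmr² = (40.1)(0.719)² + (23.2)(1.97)² = 110.8 kg·m²; I_f = 183.0 + 110.8 = 293.7 kg·m².
ω_f = I_p ω_i / I_f = (183.0)(5.74) / 293.7 = 3.575 rad/s.

ω_f ≈ 3.58 rad/s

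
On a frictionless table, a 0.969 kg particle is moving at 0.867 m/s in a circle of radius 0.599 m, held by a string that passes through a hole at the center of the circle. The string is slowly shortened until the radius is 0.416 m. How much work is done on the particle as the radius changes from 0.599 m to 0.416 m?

The only horizontal force on the mass is along the cord (radial), so it exerts no torque about the hole and angular momentum m v r is conserved.
v₂ = v₁ r₁ / r₂ = (0.867)(0.599) / (0.416) = 1.248 m/s.
W = ΔKE = ½m(v₂² − v₁²) = 0.3909 J.

W ≈ 0.391 J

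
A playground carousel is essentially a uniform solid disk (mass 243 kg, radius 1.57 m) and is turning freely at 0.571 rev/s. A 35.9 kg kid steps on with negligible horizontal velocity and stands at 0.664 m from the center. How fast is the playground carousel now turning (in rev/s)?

No external torque acts about the center; L_before = L_after.
I_p = ½(243)(1.57)² = 299.5 kg·m².
Added inertia Σmr² = (35.9)(0.664)² = 15.83 kg·m²; I_f = 299.5 + 15.83 = 315.3 kg·m².
ω_f = I_p ω_i / I_f = (299.5)(0.571) / 315.3 = 0.5423 rev/s.

ω_f ≈ 0.542 rev/s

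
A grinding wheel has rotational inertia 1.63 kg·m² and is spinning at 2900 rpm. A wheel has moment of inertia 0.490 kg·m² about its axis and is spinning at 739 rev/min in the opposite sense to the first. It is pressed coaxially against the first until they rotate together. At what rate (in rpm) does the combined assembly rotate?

|ω_f| ≈ 2060 rpm

No external torque acts about the common axis, so total angular momentum is conserved.
Taking A's sense as positive: L = (1.630)(2900) − (0.4900)(739) = 4365 kg·m²·rpm.
Combined I = 1.630 + 0.4900 = 2.120 kg·m².
ω_f = L / I = 4365 / 2.120 = 2059 rpm.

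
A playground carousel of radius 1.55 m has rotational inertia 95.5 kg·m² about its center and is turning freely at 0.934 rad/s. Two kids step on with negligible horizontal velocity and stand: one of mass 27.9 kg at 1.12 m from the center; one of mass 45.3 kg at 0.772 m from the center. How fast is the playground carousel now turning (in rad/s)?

ω_f ≈ 0.566 rad/s

The added mass arrives with no angular momentum about the center, and any external torque about the center is negligible, so the system's angular momentum is conserved.
Added inertia Σmr² = (27.9)(1.12)² + (45.3)(0.772)² = 62.00 kg·m²; I_f = 95.50 + 62.00 = 157.5 kg·m².
ω_f = I_p ω_i / I_f = (95.50)(0.934) / 157.5 = 0.5663 rad/s.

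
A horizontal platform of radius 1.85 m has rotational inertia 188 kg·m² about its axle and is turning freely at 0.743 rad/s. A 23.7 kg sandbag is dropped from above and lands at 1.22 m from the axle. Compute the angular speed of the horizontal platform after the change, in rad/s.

ω_f ≈ 0.626 rad/s

No external torque acts about the axle; L_before = L_after.
Added inertia Σmr² = (23.7)(1.22)² = 35.28 kg·m²; I_f = 188.0 + 35.28 = 223.3 kg·m².
ω_f = I_p ω_i / I_f = (188.0)(0.743) / 223.3 = 0.6256 rad/s.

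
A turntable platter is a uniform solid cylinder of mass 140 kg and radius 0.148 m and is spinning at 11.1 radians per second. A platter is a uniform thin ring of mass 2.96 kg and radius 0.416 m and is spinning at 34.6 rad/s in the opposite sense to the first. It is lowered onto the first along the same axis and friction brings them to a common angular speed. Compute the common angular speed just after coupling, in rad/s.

|ω_f| ≈ 0.344 rad/s

No external torque acts about the common axis, so total angular momentum is conserved.
Moments of inertia: I_A = ½(140)(0.148)² = 1.533 kg·m²; I_B = (2.96)(0.416)² = 0.5122 kg·m².
Taking A's sense as positive: L = (1.533)(11.1) − (0.5122)(34.6) = -0.7043 kg·m²·rad/s.
Combined I = 1.533 + 0.5122 = 2.046 kg·m².
ω_f = L / I = -0.7043 / 2.046 = -0.3443 rad/s.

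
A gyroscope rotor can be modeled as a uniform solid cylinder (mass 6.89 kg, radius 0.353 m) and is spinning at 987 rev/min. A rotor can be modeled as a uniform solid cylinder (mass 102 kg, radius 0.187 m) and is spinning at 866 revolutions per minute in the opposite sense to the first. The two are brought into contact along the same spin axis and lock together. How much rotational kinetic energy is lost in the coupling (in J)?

ΔKE lost ≈ 6510 J

The coupling torques are internal; angular momentum about the shared axis is conserved.
Moments of inertia: I_A = ½(6.89)(0.353)² = 0.4293 kg·m²; I_B = ½(102)(0.187)² = 1.783 kg·m².
Taking A's sense as positive: L = (0.4293)(987) − (1.783)(866) = -1121 kg·m²·rpm.
Combined I = 0.4293 + 1.783 = 2.213 kg·m².
ω_f = L / I = -1121 / 2.213 = -506.5 rpm.
KE_i = ½ΣIω² = 9627 J; KE_f = ½(2.213)(53.04)² = 3113 J.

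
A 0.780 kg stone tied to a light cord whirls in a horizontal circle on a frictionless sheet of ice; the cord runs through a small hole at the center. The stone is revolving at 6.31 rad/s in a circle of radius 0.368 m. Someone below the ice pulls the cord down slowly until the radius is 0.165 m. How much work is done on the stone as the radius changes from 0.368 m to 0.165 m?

The constraining force is radial, so m r² ω about the center is conserved.
ω₂ = ω₁ (r₁/r₂)² = (6.31)(0.368/0.165)² = 31.39 rad/s.
W = ΔKE = ½m(v₂² − v₁²) = 8.357 J.

W ≈ 8.36 J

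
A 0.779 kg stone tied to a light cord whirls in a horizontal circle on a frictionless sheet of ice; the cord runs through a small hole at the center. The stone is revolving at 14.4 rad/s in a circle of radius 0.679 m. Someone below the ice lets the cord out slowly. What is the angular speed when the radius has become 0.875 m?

No torque about the axis ⇒ m r₁² ω₁ = m r₂² ω₂.
ω₂ = ω₁ (r₁/r₂)² = (14.4)(0.679/0.875)² = 8.671 rad/s.

ω₂ ≈ 8.67 rad/s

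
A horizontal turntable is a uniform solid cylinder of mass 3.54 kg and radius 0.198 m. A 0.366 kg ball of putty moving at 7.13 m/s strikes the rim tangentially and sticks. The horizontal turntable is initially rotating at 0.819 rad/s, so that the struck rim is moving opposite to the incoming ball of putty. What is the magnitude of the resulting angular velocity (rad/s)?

|ω_f| ≈ 5.49 rad/s

The axle reaction passes through the axle and exerts no torque about it; angular momentum about the axle is conserved through the impact.
I_p = ½(3.54)(0.198)² = 0.06939 kg·m². Taking the sense of the ball of putty's angular momentum as positive, L_{ball} = m v R = (0.366)(7.13)(0.198) = 0.5167 kg·m²/s.
L_i = −I_p ω_p + m v R = −(0.06939)(0.819) + 0.5167 = 0.4599 kg·m²/s.
After sticking, I_f = I_p + m R² = 0.06939 + (0.366)(0.198)² = 0.08374 kg·m².
ω_f = L_i / I_f = 0.4599 / 0.08374 = 5.492 rad/s.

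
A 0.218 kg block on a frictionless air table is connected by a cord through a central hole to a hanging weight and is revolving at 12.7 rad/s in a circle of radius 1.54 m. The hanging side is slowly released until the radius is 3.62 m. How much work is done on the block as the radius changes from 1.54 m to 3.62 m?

W ≈ -34.1 J

The constraining force is radial, so m r² ω about the center is conserved.
ω₂ = ω₁ (r₁/r₂)² = (12.7)(1.54/3.62)² = 2.298 rad/s.
W = ΔKE = ½m(v₂² − v₁²) = -34.15 J.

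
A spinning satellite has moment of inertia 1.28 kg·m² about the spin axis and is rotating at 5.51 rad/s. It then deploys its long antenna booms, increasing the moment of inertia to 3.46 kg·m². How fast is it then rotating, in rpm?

ω₂ ≈ 19.5 rpm

Angular momentum about the spin axis is conserved since the torque about it is zero.
ω₂ = I₁ω₁ / I₂ = (1.280)(5.51 rad/s) / (3.460) = 2.038 rad/s = 19.47 rpm.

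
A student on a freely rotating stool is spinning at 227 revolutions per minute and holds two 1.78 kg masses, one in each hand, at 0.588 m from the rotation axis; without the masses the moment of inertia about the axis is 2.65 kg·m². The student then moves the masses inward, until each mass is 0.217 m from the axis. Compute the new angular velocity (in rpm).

ω₂ ≈ 313 rpm

With no external torque about the axis, L is conserved: I₁ω₁ = I₂ω₂.
I₁ = 2.65 + 2(1.78)(0.588)² = 3.881 kg·m²; I₂ = 2.65 + 2(1.78)(0.217)² = 2.818 kg·m².
ω₂ = I₁ω₁ / I₂ = (3.881)(227 rpm) / (2.818) = 312.7 rpm.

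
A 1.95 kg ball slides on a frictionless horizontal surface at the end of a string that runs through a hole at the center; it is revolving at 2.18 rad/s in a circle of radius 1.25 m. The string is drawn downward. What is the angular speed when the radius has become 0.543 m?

The constraining force is radial, so m r² ω about the center is conserved.
ω₂ = ω₁ (r₁/r₂)² = (2.18)(1.25/0.543)² = 11.55 rad/s.

ω₂ ≈ 11.6 rad/s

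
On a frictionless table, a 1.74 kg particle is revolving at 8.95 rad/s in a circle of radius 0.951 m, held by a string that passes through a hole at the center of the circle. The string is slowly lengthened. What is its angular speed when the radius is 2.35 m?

ω₂ ≈ 1.47 rad/s

The constraining force is radial, so m r² ω about the center is conserved.
ω₂ = ω₁ (r₁/r₂)² = (8.95)(0.951/2.35)² = 1.466 rad/s.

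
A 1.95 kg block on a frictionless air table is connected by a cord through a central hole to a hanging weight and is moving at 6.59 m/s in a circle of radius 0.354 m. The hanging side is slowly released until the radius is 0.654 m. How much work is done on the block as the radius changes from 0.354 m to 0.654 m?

The only horizontal force on the mass is along the cord (radial), so it exerts no torque about the hole and angular momentum m v r is conserved.
v₂ = v₁ r₁ / r₂ = (6.59)(0.354) / (0.654) = 3.567 m/s.
W = ΔKE = ½m(v₂² − v₁²) = -29.94 J.

W ≈ -29.9 J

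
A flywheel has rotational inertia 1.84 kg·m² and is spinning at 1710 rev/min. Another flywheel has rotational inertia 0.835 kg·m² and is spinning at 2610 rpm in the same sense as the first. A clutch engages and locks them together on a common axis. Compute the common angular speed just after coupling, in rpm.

|ω_f| ≈ 1990 rpm

No external torque acts about the common axis, so total angular momentum is conserved.
Taking A's sense as positive: L = (1.840)(1710) + (0.8350)(2610) = 5326 kg·m²·rpm.
Combined I = 1.840 + 0.8350 = 2.675 kg·m².
ω_f = L / I = 5326 / 2.675 = 1991 rpm.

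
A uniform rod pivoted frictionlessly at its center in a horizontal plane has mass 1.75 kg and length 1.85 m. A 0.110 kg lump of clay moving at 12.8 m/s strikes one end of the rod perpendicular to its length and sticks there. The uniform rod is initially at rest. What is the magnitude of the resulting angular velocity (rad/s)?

The axle reaction passes through the pivot and exerts no torque about it; angular momentum about the pivot is conserved through the impact.
I_p = (1/12)(1.75)(1.85)² = 0.4991 kg·m². Taking the sense of the lump of clay's angular momentum as positive, L_{lump} = m v R = (0.110)(12.8)(1.85/2) = 1.302 kg·m²/s.
L_i = 0 + 1.302 = 1.302 kg·m²/s.
After sticking, I_f = I_p + m R² = 0.4991 + (0.110)(1.85/2)² = 0.5932 kg·m².
ω_f = L_i / I_f = 1.302 / 0.5932 = 2.195 rad/s.

|ω_f| ≈ 2.20 rad/s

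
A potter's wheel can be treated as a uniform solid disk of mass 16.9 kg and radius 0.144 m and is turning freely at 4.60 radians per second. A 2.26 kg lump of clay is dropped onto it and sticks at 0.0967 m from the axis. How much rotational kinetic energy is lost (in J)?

energy lost ≈ 0.200 J

The added mass arrives with no angular momentum about the axis, and any external torque about the axis is negligible, so the system's angular momentum is conserved.
I_p = ½(16.9)(0.144)² = 0.1752 kg·m².
Added inertia Σmr² = (2.26)(0.0967)² = 0.02113 kg·m²; I_f = 0.1752 + 0.02113 = 0.1964 kg·m².
ω_f = I_p ω_i / I_f = (0.1752)(4.60) / 0.1964 = 4.105 rad/s.
KE_i = ½(0.1752)(4.600 rad/s)² = 1.854 J; KE_f = ½(0.1964)(4.105)² = 1.654 J.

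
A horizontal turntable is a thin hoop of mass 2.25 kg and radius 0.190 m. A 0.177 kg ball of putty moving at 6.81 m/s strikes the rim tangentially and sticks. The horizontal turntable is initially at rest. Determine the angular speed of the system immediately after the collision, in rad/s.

The axle reaction passes through the axle and exerts no torque about it; angular momentum about the axle is conserved through the impact.
I_p = (2.25)(0.190)² = 0.08123 kg·m². Taking the sense of the ball of putty's angular momentum as positive, L_{ball} = m v R = (0.177)(6.81)(0.190) = 0.2290 kg·m²/s.
L_i = 0 + 0.2290 = 0.2290 kg·m²/s.
After sticking, I_f = I_p + m R² = 0.08123 + (0.177)(0.190)² = 0.08761 kg·m².
ω_f = L_i / I_f = 0.2290 / 0.08761 = 2.614 rad/s.

|ω_f| ≈ 2.61 rad/s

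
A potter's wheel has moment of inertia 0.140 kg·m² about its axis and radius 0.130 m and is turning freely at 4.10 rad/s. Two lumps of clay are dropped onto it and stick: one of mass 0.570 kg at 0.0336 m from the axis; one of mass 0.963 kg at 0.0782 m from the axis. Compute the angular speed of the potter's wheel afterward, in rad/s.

No external torque acts about the axis; L_before = L_after.
Added inertia Σmr² = (0.570)(0.0336)² + (0.963)(0.0782)² = 0.006532 kg·m²; I_f = 0.1400 + 0.006532 = 0.1465 kg·m².
ω_f = I_p ω_i / I_f = (0.1400)(4.10) / 0.1465 = 3.917 rad/s.

ω_f ≈ 3.92 rad/s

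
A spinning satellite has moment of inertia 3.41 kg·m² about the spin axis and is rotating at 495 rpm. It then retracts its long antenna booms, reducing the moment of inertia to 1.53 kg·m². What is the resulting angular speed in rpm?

ω₂ ≈ 1100 rpm

With no external torque about the axis, L is conserved: I₁ω₁ = I₂ω₂.
ω₂ = I₁ω₁ / I₂ = (3.410)(495 rpm) / (1.530) = 1103 rpm.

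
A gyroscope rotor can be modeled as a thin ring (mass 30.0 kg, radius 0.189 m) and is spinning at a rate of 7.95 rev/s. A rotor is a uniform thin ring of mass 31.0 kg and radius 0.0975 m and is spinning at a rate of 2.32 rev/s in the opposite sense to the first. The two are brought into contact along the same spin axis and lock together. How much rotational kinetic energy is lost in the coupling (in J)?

ΔKE lost ≈ 481 J

No external torque acts about the common axis, so total angular momentum is conserved.
Moments of inertia: I_A = (30.0)(0.189)² = 1.072 kg·m²; I_B = (31.0)(0.0975)² = 0.2947 kg·m².
Taking A's sense as positive: L = (1.072)(7.95) − (0.2947)(2.32) = 7.836 kg·m²·rev/s.
Combined I = 1.072 + 0.2947 = 1.366 kg·m².
ω_f = L / I = 7.836 / 1.366 = 5.735 rev/s.
KE_i = ½ΣIω² = 1368 J; KE_f = ½(1.366)(36.03)² = 887.0 J.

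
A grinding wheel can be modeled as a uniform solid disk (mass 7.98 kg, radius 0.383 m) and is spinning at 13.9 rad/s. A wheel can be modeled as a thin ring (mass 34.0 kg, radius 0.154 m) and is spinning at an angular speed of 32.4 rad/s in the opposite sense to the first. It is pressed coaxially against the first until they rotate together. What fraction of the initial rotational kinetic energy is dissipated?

No external torque acts about the common axis, so total angular momentum is conserved.
Moments of inertia: I_A = ½(7.98)(0.383)² = 0.5853 kg·m²; I_B = (34.0)(0.154)² = 0.8063 kg·m².
Taking A's sense as positive: L = (0.5853)(13.9) − (0.8063)(32.4) = -17.99 kg·m²·rad/s.
Combined I = 0.5853 + 0.8063 = 1.392 kg·m².
ω_f = L / I = -17.99 / 1.392 = -12.93 rad/s.
KE_i = ½ΣIω² = 479.8 J; KE_f = ½(1.392)(12.93)² = 116.3 J.
Fraction dissipated = (KE_i − KE_f)/KE_i = 0.7576.

fraction ≈ 0.758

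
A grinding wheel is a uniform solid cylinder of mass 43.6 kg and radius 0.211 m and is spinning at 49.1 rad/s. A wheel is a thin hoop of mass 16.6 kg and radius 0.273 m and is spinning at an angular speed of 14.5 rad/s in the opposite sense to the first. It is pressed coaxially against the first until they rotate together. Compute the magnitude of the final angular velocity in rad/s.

|ω_f| ≈ 13.5 rad/s

The coupling torques are internal; angular momentum about the shared axis is conserved.
Moments of inertia: I_A = ½(43.6)(0.211)² = 0.9706 kg·m²; I_B = (16.6)(0.273)² = 1.237 kg·m².
Taking A's sense as positive: L = (0.9706)(49.1) − (1.237)(14.5) = 29.72 kg·m²·rad/s.
Combined I = 0.9706 + 1.237 = 2.208 kg·m².
ω_f = L / I = 29.72 / 2.208 = 13.46 rad/s.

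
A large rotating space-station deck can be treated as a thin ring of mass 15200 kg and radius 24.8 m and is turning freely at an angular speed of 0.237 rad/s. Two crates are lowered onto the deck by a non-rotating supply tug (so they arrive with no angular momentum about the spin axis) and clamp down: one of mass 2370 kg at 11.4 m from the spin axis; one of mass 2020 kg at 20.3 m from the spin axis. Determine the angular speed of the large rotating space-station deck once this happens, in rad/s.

ω_f ≈ 0.211 rad/s

No external torque acts about the spin axis; L_before = L_after.
I_p = (15200)(24.8)² = 9.349e+06 kg·m².
Added inertia Σmr² = (2370)(11.4)² + (2020)(20.3)² = 1.140e+06 kg·m²; I_f = 9.349e+06 + 1.140e+06 = 1.049e+07 kg·m².
ω_f = I_p ω_i / I_f = (9.349e+06)(0.237) / 1.049e+07 = 0.2112 rad/s.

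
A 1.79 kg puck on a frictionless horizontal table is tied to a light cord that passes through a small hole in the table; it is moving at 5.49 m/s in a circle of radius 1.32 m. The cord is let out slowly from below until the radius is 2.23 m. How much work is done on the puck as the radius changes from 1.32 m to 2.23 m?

Central (radial) force ⇒ zero torque about the center ⇒ m v r is constant.
v₂ = v₁ r₁ / r₂ = (5.49)(1.32) / (2.23) = 3.250 m/s.
W = ΔKE = ½m(v₂² − v₁²) = -17.52 J.

W ≈ -17.5 J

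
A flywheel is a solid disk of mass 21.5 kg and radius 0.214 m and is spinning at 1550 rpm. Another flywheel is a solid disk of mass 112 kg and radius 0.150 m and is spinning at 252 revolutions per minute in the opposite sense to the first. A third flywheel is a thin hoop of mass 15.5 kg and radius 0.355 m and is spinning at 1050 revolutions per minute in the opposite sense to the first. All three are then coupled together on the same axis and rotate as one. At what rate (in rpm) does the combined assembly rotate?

No external torque acts about the common axis, so total angular momentum is conserved.
Moments of inertia: I_A = ½(21.5)(0.214)² = 0.4923 kg·m²; I_B = ½(112)(0.150)² = 1.260 kg·m²; I_C = (15.5)(0.355)² = 1.953 kg·m².
Taking A's sense as positive: L = (0.4923)(1550) − (1.260)(252) − (1.953)(1050) = -1606 kg·m²·rpm.
Combined I = 0.4923 + 1.260 + 1.953 = 3.706 kg·m².
ω_f = L / I = -1606 / 3.706 = -433.3 rpm.

|ω_f| ≈ 433 rpm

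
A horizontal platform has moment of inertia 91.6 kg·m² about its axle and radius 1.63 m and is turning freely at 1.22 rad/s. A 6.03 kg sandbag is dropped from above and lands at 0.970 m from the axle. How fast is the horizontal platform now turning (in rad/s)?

ω_f ≈ 1.15 rad/s

No external torque acts about the axle; L_before = L_after.
Added inertia Σmr² = (6.03)(0.970)² = 5.674 kg·m²; I_f = 91.60 + 5.674 = 97.27 kg·m².
ω_f = I_p ω_i / I_f = (91.60)(1.22) / 97.27 = 1.149 rad/s.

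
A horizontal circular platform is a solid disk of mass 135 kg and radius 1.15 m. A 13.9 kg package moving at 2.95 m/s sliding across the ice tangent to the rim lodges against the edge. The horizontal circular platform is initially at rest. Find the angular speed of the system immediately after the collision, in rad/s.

|ω_f| ≈ 0.438 rad/s

About the central axle the impulsive forces during the collision are internal, so angular momentum about that axis is conserved.
I_p = ½(135)(1.15)² = 89.27 kg·m². Taking the sense of the package's angular momentum as positive, L_{package} = m v R = (13.9)(2.95)(1.15) = 47.16 kg·m²/s.
L_i = 0 + 47.16 = 47.16 kg·m²/s.
After sticking, I_f = I_p + m R² = 89.27 + (13.9)(1.15)² = 107.7 kg·m².
ω_f = L_i / I_f = 47.16 / 107.7 = 0.4380 rad/s.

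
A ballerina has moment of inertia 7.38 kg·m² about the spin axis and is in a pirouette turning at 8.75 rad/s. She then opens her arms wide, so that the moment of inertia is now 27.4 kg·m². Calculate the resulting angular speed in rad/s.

ω₂ ≈ 2.36 rad/s

No external torque acts about the spin axis, so angular momentum is conserved.
ω₂ = I₁ω₁ / I₂ = (7.380)(8.75 rad/s) / (27.40) = 2.357 rad/s.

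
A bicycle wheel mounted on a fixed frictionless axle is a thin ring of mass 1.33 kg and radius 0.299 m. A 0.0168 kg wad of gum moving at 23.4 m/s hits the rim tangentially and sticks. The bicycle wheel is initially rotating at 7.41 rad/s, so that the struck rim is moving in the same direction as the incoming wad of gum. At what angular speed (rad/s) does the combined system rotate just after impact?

|ω_f| ≈ 8.29 rad/s

About the axle the impulsive forces during the collision are internal, so angular momentum about that axis is conserved.
I_p = (1.33)(0.299)² = 0.1189 kg·m². Taking the sense of the wad of gum's angular momentum as positive, L_{wad} = m v R = (0.0168)(23.4)(0.299) = 0.1175 kg·m²/s.
L_i = +I_p ω_p + m v R = +(0.1189)(7.41) + 0.1175 = 0.9986 kg·m²/s.
After sticking, I_f = I_p + m R² = 0.1189 + (0.0168)(0.299)² = 0.1204 kg·m².
ω_f = L_i / I_f = 0.9986 / 0.1204 = 8.294 rad/s.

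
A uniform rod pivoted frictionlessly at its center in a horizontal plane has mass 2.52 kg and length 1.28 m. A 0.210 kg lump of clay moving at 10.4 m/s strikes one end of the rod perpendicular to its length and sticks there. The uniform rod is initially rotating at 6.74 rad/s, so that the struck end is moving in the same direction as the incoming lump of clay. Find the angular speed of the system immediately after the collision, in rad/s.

|ω_f| ≈ 8.64 rad/s

About the pivot the impulsive forces during the collision are internal, so angular momentum about that axis is conserved.
I_p = (1/12)(2.52)(1.28)² = 0.3441 kg·m². Taking the sense of the lump of clay's angular momentum as positive, L_{lump} = m v R = (0.210)(10.4)(1.28/2) = 1.398 kg·m²/s.
L_i = +I_p ω_p + m v R = +(0.3441)(6.74) + 1.398 = 3.717 kg·m²/s.
After sticking, I_f = I_p + m R² = 0.3441 + (0.210)(1.28/2)² = 0.4301 kg·m².
ω_f = L_i / I_f = 3.717 / 0.4301 = 8.642 rad/s.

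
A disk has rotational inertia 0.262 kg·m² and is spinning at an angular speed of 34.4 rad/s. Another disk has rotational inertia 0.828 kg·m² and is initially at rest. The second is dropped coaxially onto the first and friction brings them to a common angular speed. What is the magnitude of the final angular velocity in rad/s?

|ω_f| ≈ 8.27 rad/s

The coupling torques are internal; angular momentum about the shared axis is conserved.
Taking A's sense as positive: L = (0.2620)(34.4) = 9.013 kg·m²·rad/s.
Combined I = 0.2620 + 0.8280 = 1.090 kg·m².
ω_f = L / I = 9.013 / 1.090 = 8.269 rad/s.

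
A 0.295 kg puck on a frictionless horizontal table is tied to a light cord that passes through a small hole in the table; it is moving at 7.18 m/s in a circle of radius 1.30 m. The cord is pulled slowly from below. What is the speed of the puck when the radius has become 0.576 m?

Central (radial) force ⇒ zero torque about the center ⇒ m v r is constant.
v₂ = v₁ r₁ / r₂ = (7.18)(1.30) / (0.576) = 16.20 m/s.

v₂ ≈ 16.2 m/s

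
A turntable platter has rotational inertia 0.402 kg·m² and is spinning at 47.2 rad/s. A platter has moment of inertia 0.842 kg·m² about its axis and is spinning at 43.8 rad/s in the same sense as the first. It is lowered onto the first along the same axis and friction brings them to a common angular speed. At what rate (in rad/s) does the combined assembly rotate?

|ω_f| ≈ 44.9 rad/s

No external torque acts about the common axis, so total angular momentum is conserved.
Taking A's sense as positive: L = (0.4020)(47.2) + (0.8420)(43.8) = 55.85 kg·m²·rad/s.
Combined I = 0.4020 + 0.8420 = 1.244 kg·m².
ω_f = L / I = 55.85 / 1.244 = 44.90 rad/s.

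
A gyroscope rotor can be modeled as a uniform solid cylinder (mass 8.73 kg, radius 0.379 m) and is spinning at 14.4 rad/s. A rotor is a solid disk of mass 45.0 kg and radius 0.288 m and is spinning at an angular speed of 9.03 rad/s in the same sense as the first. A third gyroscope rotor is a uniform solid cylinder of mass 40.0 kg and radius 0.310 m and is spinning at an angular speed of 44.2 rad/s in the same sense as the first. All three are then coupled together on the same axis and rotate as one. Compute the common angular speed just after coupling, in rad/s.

|ω_f| ≈ 25.1 rad/s

No external torque acts about the common axis, so total angular momentum is conserved.
Moments of inertia: I_A = ½(8.73)(0.379)² = 0.6270 kg·m²; I_B = ½(45.0)(0.288)² = 1.866 kg·m²; I_C = ½(40.0)(0.310)² = 1.922 kg·m².
Taking A's sense as positive: L = (0.6270)(14.4) + (1.866)(9.03) + (1.922)(44.2) = 110.8 kg·m²·rad/s.
Combined I = 0.6270 + 1.866 + 1.922 = 4.415 kg·m².
ω_f = L / I = 110.8 / 4.415 = 25.10 rad/s.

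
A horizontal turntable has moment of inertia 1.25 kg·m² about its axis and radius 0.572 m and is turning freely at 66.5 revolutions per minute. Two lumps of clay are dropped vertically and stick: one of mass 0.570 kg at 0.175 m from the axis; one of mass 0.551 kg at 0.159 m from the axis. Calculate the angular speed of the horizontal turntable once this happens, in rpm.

No external torque acts about the axis; L_before = L_after.
Added inertia Σmr² = (0.570)(0.175)² + (0.551)(0.159)² = 0.03139 kg·m²; I_f = 1.250 + 0.03139 = 1.281 kg·m².
ω_f = I_p ω_i / I_f = (1.250)(66.5) / 1.281 = 64.87 rpm.

ω_f ≈ 64.9 rpm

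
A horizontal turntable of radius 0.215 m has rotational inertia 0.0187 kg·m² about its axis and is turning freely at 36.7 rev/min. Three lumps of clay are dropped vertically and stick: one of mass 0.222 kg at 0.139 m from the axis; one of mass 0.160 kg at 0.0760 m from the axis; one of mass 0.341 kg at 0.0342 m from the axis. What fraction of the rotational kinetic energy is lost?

No external torque acts about the axis; L_before = L_after.
Added inertia Σmr² = (0.222)(0.139)² + (0.160)(0.0760)² + (0.341)(0.0342)² = 0.005612 kg·m²; I_f = 0.01870 + 0.005612 = 0.02431 kg·m².
ω_f = I_p ω_i / I_f = (0.01870)(36.7) / 0.02431 = 28.23 rpm.
KE_i = ½(0.01870)(3.843 rad/s)² = 0.1381 J; KE_f = ½(0.02431)(2.956)² = 0.1062 J.
Fraction lost = 0.2308.

fraction ≈ 0.231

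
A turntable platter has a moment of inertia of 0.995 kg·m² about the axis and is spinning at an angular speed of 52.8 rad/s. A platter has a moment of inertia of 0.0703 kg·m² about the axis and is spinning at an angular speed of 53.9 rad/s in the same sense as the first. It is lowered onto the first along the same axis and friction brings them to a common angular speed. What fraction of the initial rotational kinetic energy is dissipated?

No external torque acts about the common axis, so total angular momentum is conserved.
Taking A's sense as positive: L = (0.9950)(52.8) + (0.07030)(53.9) = 56.33 kg·m²·rad/s.
Combined I = 0.9950 + 0.07030 = 1.065 kg·m².
ω_f = L / I = 56.33 / 1.065 = 52.87 rad/s.
KE_i = ½ΣIω² = 1489 J; KE_f = ½(1.065)(52.87)² = 1489 J.
Fraction dissipated = (KE_i − KE_f)/KE_i = 2.668e-05.

fraction ≈ 2.67e-05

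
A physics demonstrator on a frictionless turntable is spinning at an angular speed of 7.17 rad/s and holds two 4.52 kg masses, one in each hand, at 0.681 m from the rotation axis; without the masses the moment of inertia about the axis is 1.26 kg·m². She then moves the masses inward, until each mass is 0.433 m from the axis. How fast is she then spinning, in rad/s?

No external torque acts about the spin axis, so angular momentum is conserved.
I₁ = 1.26 + 2(4.52)(0.681)² = 5.452 kg·m²; I₂ = 1.26 + 2(4.52)(0.433)² = 2.955 kg·m².
ω₂ = I₁ω₁ / I₂ = (5.452)(7.17 rad/s) / (2.955) = 13.23 rad/s.

ω₂ ≈ 13.2 rad/s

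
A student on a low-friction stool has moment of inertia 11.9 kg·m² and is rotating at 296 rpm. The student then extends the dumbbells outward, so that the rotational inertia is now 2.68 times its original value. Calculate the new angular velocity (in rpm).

With no external torque about the axis, L is conserved: I₁ω₁ = I₂ω₂.
I₂ = 2.68 × 11.9 = 31.89 kg·m².
ω₂ = I₁ω₁ / I₂ = (11.90)(296 rpm) / (31.89) = 110.4 rpm.

ω₂ ≈ 110 rpm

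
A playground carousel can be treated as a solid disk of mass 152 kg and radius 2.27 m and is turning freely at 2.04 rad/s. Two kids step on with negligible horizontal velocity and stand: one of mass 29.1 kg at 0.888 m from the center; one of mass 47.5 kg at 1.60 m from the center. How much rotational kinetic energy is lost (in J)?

No external torque acts about the center; L_before = L_after.
I_p = ½(152)(2.27)² = 391.6 kg·m².
Added inertia Σmr² = (29.1)(0.888)² + (47.5)(1.60)² = 144.5 kg·m²; I_f = 391.6 + 144.5 = 536.2 kg·m².
ω_f = I_p ω_i / I_f = (391.6)(2.04) / 536.2 = 1.490 rad/s.
KE_i = ½(391.6)(2.040 rad/s)² = 814.9 J; KE_f = ½(536.2)(1.490)² = 595.2 J.

energy lost ≈ 220 J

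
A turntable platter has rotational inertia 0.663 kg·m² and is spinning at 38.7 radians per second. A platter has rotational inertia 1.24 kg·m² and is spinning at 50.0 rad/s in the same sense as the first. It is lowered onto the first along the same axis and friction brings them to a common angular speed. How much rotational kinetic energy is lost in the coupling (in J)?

ΔKE lost ≈ 27.6 J

No external torque acts about the common axis, so total angular momentum is conserved.
Taking A's sense as positive: L = (0.6630)(38.7) + (1.240)(50.0) = 87.66 kg·m²·rad/s.
Combined I = 0.6630 + 1.240 = 1.903 kg·m².
ω_f = L / I = 87.66 / 1.903 = 46.06 rad/s.
KE_i = ½ΣIω² = 2046 J; KE_f = ½(1.903)(46.06)² = 2019 J.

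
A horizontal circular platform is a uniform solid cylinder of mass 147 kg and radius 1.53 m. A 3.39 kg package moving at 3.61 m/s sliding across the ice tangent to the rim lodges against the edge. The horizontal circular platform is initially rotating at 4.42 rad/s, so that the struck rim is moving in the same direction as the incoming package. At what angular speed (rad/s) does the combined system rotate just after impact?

The axle reaction passes through the central axle and exerts no torque about it; angular momentum about the central axle is conserved through the impact.
I_p = ½(147)(1.53)² = 172.1 kg·m². Taking the sense of the package's angular momentum as positive, L_{package} = m v R = (3.39)(3.61)(1.53) = 18.72 kg·m²/s.
L_i = +I_p ω_p + m v R = +(172.1)(4.42) + 18.72 = 779.2 kg·m²/s.
After sticking, I_f = I_p + m R² = 172.1 + (3.39)(1.53)² = 180.0 kg·m².
ω_f = L_i / I_f = 779.2 / 180.0 = 4.329 rad/s.

|ω_f| ≈ 4.33 rad/s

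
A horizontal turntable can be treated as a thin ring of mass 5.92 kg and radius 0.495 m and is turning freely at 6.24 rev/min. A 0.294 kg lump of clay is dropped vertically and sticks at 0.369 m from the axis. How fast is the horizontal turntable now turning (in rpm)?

The added mass arrives with no angular momentum about the axis, and any external torque about the axis is negligible, so the system's angular momentum is conserved.
I_p = (5.92)(0.495)² = 1.451 kg·m².
Added inertia Σmr² = (0.294)(0.369)² = 0.04003 kg·m²; I_f = 1.451 + 0.04003 = 1.491 kg·m².
ω_f = I_p ω_i / I_f = (1.451)(6.24) / 1.491 = 6.072 rpm.

ω_f ≈ 6.07 rpm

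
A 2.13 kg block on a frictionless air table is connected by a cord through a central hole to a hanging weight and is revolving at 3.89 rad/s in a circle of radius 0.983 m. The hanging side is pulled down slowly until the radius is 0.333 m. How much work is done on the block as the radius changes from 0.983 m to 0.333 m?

The constraining force is radial, so m r² ω about the center is conserved.
ω₂ = ω₁ (r₁/r₂)² = (3.89)(0.983/0.333)² = 33.90 rad/s.
W = ΔKE = ½m(v₂² − v₁²) = 120.1 J.

W ≈ 120 J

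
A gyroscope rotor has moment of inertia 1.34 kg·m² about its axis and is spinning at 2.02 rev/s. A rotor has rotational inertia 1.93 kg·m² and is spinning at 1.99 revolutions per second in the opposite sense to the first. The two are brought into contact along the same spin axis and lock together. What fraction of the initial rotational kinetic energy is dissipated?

No external torque acts about the common axis, so total angular momentum is conserved.
Taking A's sense as positive: L = (1.340)(2.02) − (1.930)(1.99) = -1.134 kg·m²·rev/s.
Combined I = 1.340 + 1.930 = 3.270 kg·m².
ω_f = L / I = -1.134 / 3.270 = -0.3468 rev/s.
KE_i = ½ΣIω² = 258.8 J; KE_f = ½(3.270)(2.179)² = 7.761 J.
Fraction dissipated = (KE_i − KE_f)/KE_i = 0.9700.

fraction ≈ 0.970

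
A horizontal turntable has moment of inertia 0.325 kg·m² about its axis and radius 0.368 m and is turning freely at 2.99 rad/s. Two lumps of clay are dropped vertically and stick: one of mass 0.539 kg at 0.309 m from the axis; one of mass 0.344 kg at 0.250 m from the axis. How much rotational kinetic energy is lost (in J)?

No external torque acts about the axis; L_before = L_after.
Added inertia Σmr² = (0.539)(0.309)² + (0.344)(0.250)² = 0.07296 kg·m²; I_f = 0.3250 + 0.07296 = 0.3980 kg·m².
ω_f = I_p ω_i / I_f = (0.3250)(2.99) / 0.3980 = 2.442 rad/s.
KE_i = ½(0.3250)(2.990 rad/s)² = 1.453 J; KE_f = ½(0.3980)(2.442)² = 1.186 J.

energy lost ≈ 0.266 J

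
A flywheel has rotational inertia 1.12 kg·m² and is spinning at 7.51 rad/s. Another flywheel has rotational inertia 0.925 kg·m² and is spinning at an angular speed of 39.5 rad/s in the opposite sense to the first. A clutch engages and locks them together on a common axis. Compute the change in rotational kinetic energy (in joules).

ΔKE ≈ -560 J

No external torque acts about the common axis, so total angular momentum is conserved.
Taking A's sense as positive: L = (1.120)(7.51) − (0.9250)(39.5) = -28.13 kg·m²·rad/s.
Combined I = 1.120 + 0.9250 = 2.045 kg·m².
ω_f = L / I = -28.13 / 2.045 = -13.75 rad/s.
KE_i = ½ΣIω² = 753.2 J; KE_f = ½(2.045)(13.75)² = 193.4 J.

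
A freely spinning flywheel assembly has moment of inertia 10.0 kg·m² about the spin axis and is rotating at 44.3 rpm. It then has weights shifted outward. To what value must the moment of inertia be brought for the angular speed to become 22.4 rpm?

No external torque acts about the spin axis, so angular momentum is conserved.
I₂ = I₁ω₁ / ω₂ = (10.0)(44.3) / (22.4) = 19.78 kg·m².

I₂ ≈ 19.8 kg·m²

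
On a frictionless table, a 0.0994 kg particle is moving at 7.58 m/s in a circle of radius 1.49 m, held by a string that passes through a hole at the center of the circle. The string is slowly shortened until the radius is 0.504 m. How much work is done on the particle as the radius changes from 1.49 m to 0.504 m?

Central (radial) force ⇒ zero torque about the center ⇒ m v r is constant.
v₂ = v₁ r₁ / r₂ = (7.58)(1.49) / (0.504) = 22.41 m/s.
W = ΔKE = ½m(v₂² − v₁²) = 22.10 J.

W ≈ 22.1 J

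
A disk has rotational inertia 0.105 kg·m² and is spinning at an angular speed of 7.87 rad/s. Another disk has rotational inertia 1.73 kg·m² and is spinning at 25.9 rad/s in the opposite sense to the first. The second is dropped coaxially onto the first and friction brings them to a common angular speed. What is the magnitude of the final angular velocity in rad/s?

The coupling torques are internal; angular momentum about the shared axis is conserved.
Taking A's sense as positive: L = (0.1050)(7.87) − (1.730)(25.9) = -43.98 kg·m²·rad/s.
Combined I = 0.1050 + 1.730 = 1.835 kg·m².
ω_f = L / I = -43.98 / 1.835 = -23.97 rad/s.

|ω_f| ≈ 24.0 rad/s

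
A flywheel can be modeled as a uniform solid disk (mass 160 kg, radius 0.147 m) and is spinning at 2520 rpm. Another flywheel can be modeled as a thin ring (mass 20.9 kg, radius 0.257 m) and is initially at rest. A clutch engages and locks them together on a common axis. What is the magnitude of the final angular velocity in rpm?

No external torque acts about the common axis, so total angular momentum is conserved.
Moments of inertia: I_A = ½(160)(0.147)² = 1.729 kg·m²; I_B = (20.9)(0.257)² = 1.380 kg·m².
Taking A's sense as positive: L = (1.729)(2520) = 4356 kg·m²·rpm.
Combined I = 1.729 + 1.380 = 3.109 kg·m².
ω_f = L / I = 4356 / 3.109 = 1401 rpm.

|ω_f| ≈ 1400 rpm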